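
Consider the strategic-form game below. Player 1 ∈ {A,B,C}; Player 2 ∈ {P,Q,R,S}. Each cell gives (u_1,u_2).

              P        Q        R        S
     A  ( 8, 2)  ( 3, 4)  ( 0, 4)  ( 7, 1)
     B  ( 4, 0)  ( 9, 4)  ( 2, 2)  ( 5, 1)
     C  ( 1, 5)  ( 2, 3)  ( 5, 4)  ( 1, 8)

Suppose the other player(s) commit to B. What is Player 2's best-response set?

u_2(P vs B) = 0
u_2(Q vs B) = 4
u_2(R vs B) = 2
u_2(S vs B) = 1
max payoff 4 at {Q}

argmax u_2 = {Q}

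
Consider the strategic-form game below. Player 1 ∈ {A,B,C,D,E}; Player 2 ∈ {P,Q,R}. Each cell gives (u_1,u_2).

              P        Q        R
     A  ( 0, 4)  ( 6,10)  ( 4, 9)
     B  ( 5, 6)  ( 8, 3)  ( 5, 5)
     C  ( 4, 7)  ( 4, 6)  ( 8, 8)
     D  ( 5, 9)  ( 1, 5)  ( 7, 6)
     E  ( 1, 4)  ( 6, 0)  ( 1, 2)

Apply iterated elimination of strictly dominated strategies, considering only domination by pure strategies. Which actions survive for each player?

Remaining: P1:{B,C,D} P2:{P,R}

P1 drop A (B beats it: P:5>0 Q:8>6 R:5>4)
P1 drop E (B beats it: P:5>1 Q:8>6 R:5>1)
P2 drop Q (P beats it: B:6>3 C:7>6 D:9>5)
P1→{B,C,D} P2→{P,R}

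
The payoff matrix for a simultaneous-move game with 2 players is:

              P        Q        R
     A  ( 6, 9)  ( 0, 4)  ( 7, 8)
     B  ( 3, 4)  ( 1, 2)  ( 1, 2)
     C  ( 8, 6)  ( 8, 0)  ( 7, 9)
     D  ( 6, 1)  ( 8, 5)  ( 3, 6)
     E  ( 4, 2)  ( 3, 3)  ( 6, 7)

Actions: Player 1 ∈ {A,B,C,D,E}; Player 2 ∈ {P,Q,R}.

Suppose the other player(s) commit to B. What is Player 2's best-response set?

BR_2 = {P}

u_2(P vs B) = 4
u_2(Q vs B) = 2
u_2(R vs B) = 2
max payoff 4 at {P}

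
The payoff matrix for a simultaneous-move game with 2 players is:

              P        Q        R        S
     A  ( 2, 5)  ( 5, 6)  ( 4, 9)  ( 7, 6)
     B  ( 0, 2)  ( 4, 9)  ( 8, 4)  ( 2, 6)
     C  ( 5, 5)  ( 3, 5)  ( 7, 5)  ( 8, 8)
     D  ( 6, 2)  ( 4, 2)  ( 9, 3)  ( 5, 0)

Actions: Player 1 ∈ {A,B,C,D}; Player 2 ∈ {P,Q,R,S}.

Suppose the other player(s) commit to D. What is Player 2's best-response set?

BR_2 = {R}

u_2(P vs D) = 2
u_2(Q vs D) = 2
u_2(R vs D) = 3
u_2(S vs D) = 0
max payoff 3 at {R}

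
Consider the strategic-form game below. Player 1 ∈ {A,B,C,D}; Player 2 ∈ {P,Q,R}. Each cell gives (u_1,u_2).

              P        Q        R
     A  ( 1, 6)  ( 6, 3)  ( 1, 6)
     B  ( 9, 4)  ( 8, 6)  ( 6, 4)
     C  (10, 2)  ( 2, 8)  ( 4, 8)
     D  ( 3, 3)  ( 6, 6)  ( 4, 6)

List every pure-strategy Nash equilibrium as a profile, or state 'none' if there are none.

PSNE = {(B,Q)}

(A,P): not NE [P1→C gives 10>1]
(A,Q): not NE [P1→B gives 8>6; P2→R gives 6>3]
(A,R): not NE [P1→B gives 6>1]
(B,P): not NE [P1→C gives 10>9; P2→Q gives 6>4]
(B,Q): NE
(B,R): not NE [P2→Q gives 6>4]
(C,P): not NE [P2→R gives 8>2]
(C,Q): not NE [P1→B gives 8>2]
(C,R): not NE [P1→B gives 6>4]
(D,P): not NE [P1→C gives 10>3; P2→R gives 6>3]
(D,Q): not NE [P1→B gives 8>6]
(D,R): not NE [P1→B gives 6>4]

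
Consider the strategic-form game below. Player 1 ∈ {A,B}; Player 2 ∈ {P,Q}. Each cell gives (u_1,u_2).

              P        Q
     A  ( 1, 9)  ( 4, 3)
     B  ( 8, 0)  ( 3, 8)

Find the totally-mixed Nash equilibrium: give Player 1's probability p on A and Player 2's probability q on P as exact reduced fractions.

(p,q) = (4/7, 1/8)

P1 indiff ⇒ q·1+(1-q)·4 = q·8+(1-q)·3 ⇒ q(-7) = (1-q)(-1) ⇒ q = 1/8
P2 indiff ⇒ p·9+(1-p)·0 = p·3+(1-p)·8 ⇒ p(6) = (1-p)(8) ⇒ p = 4/7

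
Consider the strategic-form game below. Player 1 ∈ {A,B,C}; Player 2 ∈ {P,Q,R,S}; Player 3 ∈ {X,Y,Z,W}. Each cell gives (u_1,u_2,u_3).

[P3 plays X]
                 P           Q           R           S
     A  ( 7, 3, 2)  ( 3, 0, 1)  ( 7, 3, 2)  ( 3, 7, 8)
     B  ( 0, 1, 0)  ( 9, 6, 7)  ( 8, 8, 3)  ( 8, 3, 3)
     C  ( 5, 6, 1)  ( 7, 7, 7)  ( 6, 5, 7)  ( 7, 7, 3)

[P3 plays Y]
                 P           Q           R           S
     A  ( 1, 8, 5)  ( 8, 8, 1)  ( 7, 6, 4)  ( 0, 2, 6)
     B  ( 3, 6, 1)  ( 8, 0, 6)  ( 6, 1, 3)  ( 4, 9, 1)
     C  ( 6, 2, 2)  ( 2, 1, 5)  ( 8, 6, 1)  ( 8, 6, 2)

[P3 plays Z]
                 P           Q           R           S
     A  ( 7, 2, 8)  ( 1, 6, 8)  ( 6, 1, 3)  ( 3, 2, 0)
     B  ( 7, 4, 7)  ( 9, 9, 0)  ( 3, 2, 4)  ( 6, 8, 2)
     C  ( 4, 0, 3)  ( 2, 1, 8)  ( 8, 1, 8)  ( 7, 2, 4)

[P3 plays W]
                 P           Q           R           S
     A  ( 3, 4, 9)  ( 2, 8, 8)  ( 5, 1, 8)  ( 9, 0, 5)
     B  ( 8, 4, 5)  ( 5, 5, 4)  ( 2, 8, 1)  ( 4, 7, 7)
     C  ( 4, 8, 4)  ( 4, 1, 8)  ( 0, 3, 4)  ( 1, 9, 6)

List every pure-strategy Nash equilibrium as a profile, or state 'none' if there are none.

(A,P,X): not NE [P2→S gives 7>3; P3→W gives 9>2]
(A,P,Y): not NE [P1→C gives 6>1; P3→W gives 9>5]
(A,P,Z): not NE [P2→Q gives 6>2; P3→W gives 9>8]
(A,P,W): not NE [P1→B gives 8>3; P2→Q gives 8>4]
(A,Q,X): not NE [P1→B gives 9>3; P2→S gives 7>0; P3→W gives 8>1]
(A,Q,Y): not NE [P3→W gives 8>1]
(A,Q,Z): not NE [P1→B gives 9>1]
(A,Q,W): not NE [P1→B gives 5>2]
(A,R,X): not NE [P1→B gives 8>7; P2→S gives 7>3; P3→W gives 8>2]
(A,R,Y): not NE [P1→C gives 8>7; P2→Q gives 8>6; P3→W gives 8>4]
(A,R,Z): not NE [P1→C gives 8>6; P2→Q gives 6>1; P3→W gives 8>3]
(A,R,W): not NE [P2→Q gives 8>1]
(A,S,X): not NE [P1→B gives 8>3]
(A,S,Y): not NE [P1→C gives 8>0; P2→Q gives 8>2; P3→X gives 8>6]
(A,S,Z): not NE [P1→C gives 7>3; P2→Q gives 6>2; P3→X gives 8>0]
(A,S,W): not NE [P2→Q gives 8>0; P3→X gives 8>5]
(B,P,X): not NE [P1→A gives 7>0; P2→R gives 8>1; P3→Z gives 7>0]
(B,P,Y): not NE [P1→C gives 6>3; P2→S gives 9>6; P3→Z gives 7>1]
(B,P,Z): not NE [P2→Q gives 9>4]
(B,P,W): not NE [P2→R gives 8>4; P3→Z gives 7>5]
(B,Q,X): not NE [P2→R gives 8>6]
(B,Q,Y): not NE [P2→S gives 9>0; P3→X gives 7>6]
(B,Q,Z): not NE [P3→X gives 7>0]
(B,Q,W): not NE [P2→R gives 8>5; P3→X gives 7>4]
(B,R,X): not NE [P3→Z gives 4>3]
(B,R,Y): not NE [P1→C gives 8>6; P2→S gives 9>1; P3→Z gives 4>3]
(B,R,Z): not NE [P1→C gives 8>3; P2→Q gives 9>2]
(B,R,W): not NE [P1→A gives 5>2; P3→Z gives 4>1]
(B,S,X): not NE [P2→R gives 8>3; P3→W gives 7>3]
(B,S,Y): not NE [P1→C gives 8>4; P3→W gives 7>1]
(B,S,Z): not NE [P1→C gives 7>6; P2→Q gives 9>8; P3→W gives 7>2]
(B,S,W): not NE [P1→A gives 9>4; P2→R gives 8>7]
(C,P,X): not NE [P1→A gives 7>5; P2→S gives 7>6; P3→W gives 4>1]
(C,P,Y): not NE [P2→S gives 6>2; P3→W gives 4>2]
(C,P,Z): not NE [P1→B gives 7>4; P2→S gives 2>0; P3→W gives 4>3]
(C,P,W): not NE [P1→B gives 8>4; P2→S gives 9>8]
(C,Q,X): not NE [P1→B gives 9>7; P3→W gives 8>7]
(C,Q,Y): not NE [P1→B gives 8>2; P2→S gives 6>1; P3→W gives 8>5]
(C,Q,Z): not NE [P1→B gives 9>2; P2→S gives 2>1]
(C,Q,W): not NE [P1→B gives 5>4; P2→S gives 9>1]
(C,R,X): not NE [P1→B gives 8>6; P2→S gives 7>5; P3→Z gives 8>7]
(C,R,Y): not NE [P3→Z gives 8>1]
(C,R,Z): not NE [P2→S gives 2>1]
(C,R,W): not NE [P1→A gives 5>0; P2→S gives 9>3; P3→Z gives 8>4]
(C,S,X): not NE [P1→B gives 8>7; P3→W gives 6>3]
(C,S,Y): not NE [P3→W gives 6>2]
(C,S,Z): not NE [P3→W gives 6>4]
(C,S,W): not NE [P1→A gives 9>1]

No pure NE.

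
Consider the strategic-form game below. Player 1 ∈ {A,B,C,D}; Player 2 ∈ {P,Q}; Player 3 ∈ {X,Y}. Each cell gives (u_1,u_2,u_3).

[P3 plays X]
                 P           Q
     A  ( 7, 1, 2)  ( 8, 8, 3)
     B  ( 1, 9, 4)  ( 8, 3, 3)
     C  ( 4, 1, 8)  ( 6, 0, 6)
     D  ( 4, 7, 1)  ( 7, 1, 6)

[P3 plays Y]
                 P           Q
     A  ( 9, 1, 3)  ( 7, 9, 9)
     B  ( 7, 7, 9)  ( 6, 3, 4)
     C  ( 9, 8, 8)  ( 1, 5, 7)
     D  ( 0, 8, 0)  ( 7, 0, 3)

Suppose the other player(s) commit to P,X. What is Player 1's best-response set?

argmax u_1 = {A}

u_1(A vs P,X) = 7
u_1(B vs P,X) = 1
u_1(C vs P,X) = 4
u_1(D vs P,X) = 4
max payoff 7 at {A}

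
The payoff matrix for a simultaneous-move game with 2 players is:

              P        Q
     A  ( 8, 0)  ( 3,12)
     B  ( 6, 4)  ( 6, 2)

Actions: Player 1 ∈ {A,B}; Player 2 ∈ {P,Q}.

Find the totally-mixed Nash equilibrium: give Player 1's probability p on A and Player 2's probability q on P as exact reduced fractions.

(p,q) = (1/7, 3/5)

P1 indiff ⇒ q·8+(1-q)·3 = q·6+(1-q)·6 ⇒ q(2) = (1-q)(3) ⇒ q = 3/5
P2 indiff ⇒ p·0+(1-p)·4 = p·12+(1-p)·2 ⇒ p(-12) = (1-p)(-2) ⇒ p = 1/7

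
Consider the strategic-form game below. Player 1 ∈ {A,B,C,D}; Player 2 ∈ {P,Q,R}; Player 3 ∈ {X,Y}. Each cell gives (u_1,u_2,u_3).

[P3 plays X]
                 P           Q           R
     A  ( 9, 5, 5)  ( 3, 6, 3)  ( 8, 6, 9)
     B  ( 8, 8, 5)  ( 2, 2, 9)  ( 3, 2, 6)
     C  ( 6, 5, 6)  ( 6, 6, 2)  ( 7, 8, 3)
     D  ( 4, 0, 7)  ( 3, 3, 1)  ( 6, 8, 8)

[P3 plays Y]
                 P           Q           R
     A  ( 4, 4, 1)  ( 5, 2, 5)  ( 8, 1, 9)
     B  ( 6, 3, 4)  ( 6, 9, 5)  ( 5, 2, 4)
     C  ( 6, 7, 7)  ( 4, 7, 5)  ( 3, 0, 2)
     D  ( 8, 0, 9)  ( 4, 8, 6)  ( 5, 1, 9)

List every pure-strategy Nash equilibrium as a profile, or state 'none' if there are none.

PSNE = {(A,R,X)}

(A,P,X): not NE [P2→R gives 6>5]
(A,P,Y): not NE [P1→D gives 8>4; P3→X gives 5>1]
(A,Q,X): not NE [P1→C gives 6>3; P3→Y gives 5>3]
(A,Q,Y): not NE [P1→B gives 6>5; P2→P gives 4>2]
(A,R,X): NE
(A,R,Y): not NE [P2→P gives 4>1]
(B,P,X): not NE [P1→A gives 9>8]
(B,P,Y): not NE [P1→D gives 8>6; P2→Q gives 9>3; P3→X gives 5>4]
(B,Q,X): not NE [P1→C gives 6>2; P2→P gives 8>2]
(B,Q,Y): not NE [P3→X gives 9>5]
(B,R,X): not NE [P1→A gives 8>3; P2→P gives 8>2]
(B,R,Y): not NE [P1→A gives 8>5; P2→Q gives 9>2; P3→X gives 6>4]
(C,P,X): not NE [P1→A gives 9>6; P2→R gives 8>5; P3→Y gives 7>6]
(C,P,Y): not NE [P1→D gives 8>6]
(C,Q,X): not NE [P2→R gives 8>6; P3→Y gives 5>2]
(C,Q,Y): not NE [P1→B gives 6>4]
(C,R,X): not NE [P1→A gives 8>7]
(C,R,Y): not NE [P1→A gives 8>3; P2→Q gives 7>0; P3→X gives 3>2]
(D,P,X): not NE [P1→A gives 9>4; P2→R gives 8>0; P3→Y gives 9>7]
(D,P,Y): not NE [P2→Q gives 8>0]
(D,Q,X): not NE [P1→C gives 6>3; P2→R gives 8>3; P3→Y gives 6>1]
(D,Q,Y): not NE [P1→B gives 6>4]
(D,R,X): not NE [P1→A gives 8>6; P3→Y gives 9>8]
(D,R,Y): not NE [P1→A gives 8>5; P2→Q gives 8>1]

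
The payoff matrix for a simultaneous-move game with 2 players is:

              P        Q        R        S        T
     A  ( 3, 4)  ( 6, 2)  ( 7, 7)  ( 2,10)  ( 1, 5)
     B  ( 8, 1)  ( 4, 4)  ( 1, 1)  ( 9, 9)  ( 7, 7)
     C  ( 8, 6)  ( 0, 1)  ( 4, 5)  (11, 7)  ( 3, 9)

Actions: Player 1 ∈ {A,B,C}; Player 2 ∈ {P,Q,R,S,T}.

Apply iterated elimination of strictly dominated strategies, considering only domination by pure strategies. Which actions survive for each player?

IESDS → P1:{B,C} P2:{S,T}

P2 drop P (S beats it: A:10>4 B:9>1 C:7>6)
P2 drop Q (S beats it: A:10>2 B:9>4 C:7>1)
P2 drop R (S beats it: A:10>7 B:9>1 C:7>5)
P1 drop A (B beats it: S:9>2 T:7>1)
P1→{B,C} P2→{S,T}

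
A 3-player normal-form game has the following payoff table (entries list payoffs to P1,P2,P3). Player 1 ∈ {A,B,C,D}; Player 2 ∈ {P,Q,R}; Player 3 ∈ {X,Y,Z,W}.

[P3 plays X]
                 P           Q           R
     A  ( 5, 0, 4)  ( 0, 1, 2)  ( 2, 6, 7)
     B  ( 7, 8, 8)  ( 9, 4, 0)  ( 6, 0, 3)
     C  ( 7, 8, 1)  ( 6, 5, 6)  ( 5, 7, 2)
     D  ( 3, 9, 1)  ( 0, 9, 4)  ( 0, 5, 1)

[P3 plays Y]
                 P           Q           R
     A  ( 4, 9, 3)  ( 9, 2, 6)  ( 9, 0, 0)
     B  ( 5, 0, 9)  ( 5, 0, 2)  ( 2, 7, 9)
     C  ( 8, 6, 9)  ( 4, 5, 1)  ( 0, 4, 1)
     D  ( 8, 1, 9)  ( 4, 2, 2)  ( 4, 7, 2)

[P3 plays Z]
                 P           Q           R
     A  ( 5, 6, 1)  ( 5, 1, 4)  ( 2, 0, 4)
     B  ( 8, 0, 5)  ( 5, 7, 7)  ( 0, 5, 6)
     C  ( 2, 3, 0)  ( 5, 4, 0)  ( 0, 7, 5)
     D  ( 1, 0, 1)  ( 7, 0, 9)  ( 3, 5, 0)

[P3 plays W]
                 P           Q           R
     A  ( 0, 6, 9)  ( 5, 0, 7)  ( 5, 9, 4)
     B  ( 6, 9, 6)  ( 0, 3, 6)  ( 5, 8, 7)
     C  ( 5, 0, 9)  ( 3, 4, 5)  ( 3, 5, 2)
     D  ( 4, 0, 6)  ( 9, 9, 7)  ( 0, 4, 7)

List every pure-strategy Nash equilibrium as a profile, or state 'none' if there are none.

NE set: (C,P,Y)

(A,P,X): not NE [P1→C gives 7>5; P2→R gives 6>0; P3→W gives 9>4]
(A,P,Y): not NE [P1→D gives 8>4; P3→W gives 9>3]
(A,P,Z): not NE [P1→B gives 8>5; P3→W gives 9>1]
(A,P,W): not NE [P1→B gives 6>0; P2→R gives 9>6]
(A,Q,X): not NE [P1→B gives 9>0; P2→R gives 6>1; P3→W gives 7>2]
(A,Q,Y): not NE [P2→P gives 9>2; P3→W gives 7>6]
(A,Q,Z): not NE [P1→D gives 7>5; P2→P gives 6>1; P3→W gives 7>4]
(A,Q,W): not NE [P1→D gives 9>5; P2→R gives 9>0]
(A,R,X): not NE [P1→B gives 6>2]
(A,R,Y): not NE [P2→P gives 9>0; P3→X gives 7>0]
(A,R,Z): not NE [P1→D gives 3>2; P2→P gives 6>0; P3→X gives 7>4]
(A,R,W): not NE [P3→X gives 7>4]
(B,P,X): not NE [P3→Y gives 9>8]
(B,P,Y): not NE [P1→D gives 8>5; P2→R gives 7>0]
(B,P,Z): not NE [P2→Q gives 7>0; P3→Y gives 9>5]
(B,P,W): not NE [P3→Y gives 9>6]
(B,Q,X): not NE [P2→P gives 8>4; P3→Z gives 7>0]
(B,Q,Y): not NE [P1→A gives 9>5; P2→R gives 7>0; P3→Z gives 7>2]
(B,Q,Z): not NE [P1→D gives 7>5]
(B,Q,W): not NE [P1→D gives 9>0; P2→P gives 9>3; P3→Z gives 7>6]
(B,R,X): not NE [P2→P gives 8>0; P3→Y gives 9>3]
(B,R,Y): not NE [P1→A gives 9>2]
(B,R,Z): not NE [P1→D gives 3>0; P2→Q gives 7>5; P3→Y gives 9>6]
(B,R,W): not NE [P2→P gives 9>8; P3→Y gives 9>7]
(C,P,X): not NE [P3→W gives 9>1]
(C,P,Y): NE
(C,P,Z): not NE [P1→B gives 8>2; P2→R gives 7>3; P3→W gives 9>0]
(C,P,W): not NE [P1→B gives 6>5; P2→R gives 5>0]
(C,Q,X): not NE [P1→B gives 9>6; P2→P gives 8>5]
(C,Q,Y): not NE [P1→A gives 9>4; P2→P gives 6>5; P3→X gives 6>1]
(C,Q,Z): not NE [P1→D gives 7>5; P2→R gives 7>4; P3→X gives 6>0]
(C,Q,W): not NE [P1→D gives 9>3; P2→R gives 5>4; P3→X gives 6>5]
(C,R,X): not NE [P1→B gives 6>5; P2→P gives 8>7; P3→Z gives 5>2]
(C,R,Y): not NE [P1→A gives 9>0; P2→P gives 6>4; P3→Z gives 5>1]
(C,R,Z): not NE [P1→D gives 3>0]
(C,R,W): not NE [P1→B gives 5>3; P3→Z gives 5>2]
(D,P,X): not NE [P1→C gives 7>3; P3→Y gives 9>1]
(D,P,Y): not NE [P2→R gives 7>1]
(D,P,Z): not NE [P1→B gives 8>1; P2→R gives 5>0; P3→Y gives 9>1]
(D,P,W): not NE [P1→B gives 6>4; P2→Q gives 9>0; P3→Y gives 9>6]
(D,Q,X): not NE [P1→B gives 9>0; P3→Z gives 9>4]
(D,Q,Y): not NE [P1→A gives 9>4; P2→R gives 7>2; P3→Z gives 9>2]
(D,Q,Z): not NE [P2→R gives 5>0]
(D,Q,W): not NE [P3→Z gives 9>7]
(D,R,X): not NE [P1→B gives 6>0; P2→Q gives 9>5; P3→W gives 7>1]
(D,R,Y): not NE [P1→A gives 9>4; P3→W gives 7>2]
(D,R,Z): not NE [P3→W gives 7>0]
(D,R,W): not NE [P1→B gives 5>0; P2→Q gives 9>4]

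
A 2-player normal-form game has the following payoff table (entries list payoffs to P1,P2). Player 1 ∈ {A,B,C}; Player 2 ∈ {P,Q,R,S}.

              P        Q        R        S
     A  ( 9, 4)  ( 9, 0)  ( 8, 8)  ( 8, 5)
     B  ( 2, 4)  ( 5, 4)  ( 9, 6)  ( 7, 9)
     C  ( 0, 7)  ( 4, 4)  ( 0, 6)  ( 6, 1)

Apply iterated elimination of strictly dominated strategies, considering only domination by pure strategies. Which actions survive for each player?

P1 drop C (A beats it: P:9>0 Q:9>4 R:8>0 S:8>6)
P2 drop P (R beats it: A:8>4 B:6>4)
P2 drop Q (R beats it: A:8>0 B:6>4)
P1→{A,B} P2→{R,S}

Remaining: P1:{A,B} P2:{R,S}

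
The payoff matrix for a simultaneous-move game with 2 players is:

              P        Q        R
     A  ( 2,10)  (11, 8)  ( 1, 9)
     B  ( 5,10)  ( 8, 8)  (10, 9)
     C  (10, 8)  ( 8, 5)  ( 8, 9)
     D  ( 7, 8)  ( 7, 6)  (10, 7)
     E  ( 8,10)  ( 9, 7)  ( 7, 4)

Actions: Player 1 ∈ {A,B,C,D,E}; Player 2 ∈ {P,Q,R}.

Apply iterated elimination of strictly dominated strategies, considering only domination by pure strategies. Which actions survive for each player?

P2 drop Q (P beats it: A:10>8 B:10>8 C:8>5 D:8>6 E:10>7)
P1 drop A (B beats it: P:5>2 R:10>1)
P1 drop E (C beats it: P:10>8 R:8>7)
P1→{B,C,D} P2→{P,R}

IESDS → P1:{B,C,D} P2:{P,R}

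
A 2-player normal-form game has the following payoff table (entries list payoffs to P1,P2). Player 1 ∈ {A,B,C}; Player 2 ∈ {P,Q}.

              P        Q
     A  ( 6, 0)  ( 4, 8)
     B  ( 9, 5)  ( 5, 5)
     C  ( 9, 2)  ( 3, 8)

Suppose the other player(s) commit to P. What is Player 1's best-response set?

u_1(A vs P) = 6
u_1(B vs P) = 9
u_1(C vs P) = 9
max payoff 9 at {B,C}

P1 best: {B,C}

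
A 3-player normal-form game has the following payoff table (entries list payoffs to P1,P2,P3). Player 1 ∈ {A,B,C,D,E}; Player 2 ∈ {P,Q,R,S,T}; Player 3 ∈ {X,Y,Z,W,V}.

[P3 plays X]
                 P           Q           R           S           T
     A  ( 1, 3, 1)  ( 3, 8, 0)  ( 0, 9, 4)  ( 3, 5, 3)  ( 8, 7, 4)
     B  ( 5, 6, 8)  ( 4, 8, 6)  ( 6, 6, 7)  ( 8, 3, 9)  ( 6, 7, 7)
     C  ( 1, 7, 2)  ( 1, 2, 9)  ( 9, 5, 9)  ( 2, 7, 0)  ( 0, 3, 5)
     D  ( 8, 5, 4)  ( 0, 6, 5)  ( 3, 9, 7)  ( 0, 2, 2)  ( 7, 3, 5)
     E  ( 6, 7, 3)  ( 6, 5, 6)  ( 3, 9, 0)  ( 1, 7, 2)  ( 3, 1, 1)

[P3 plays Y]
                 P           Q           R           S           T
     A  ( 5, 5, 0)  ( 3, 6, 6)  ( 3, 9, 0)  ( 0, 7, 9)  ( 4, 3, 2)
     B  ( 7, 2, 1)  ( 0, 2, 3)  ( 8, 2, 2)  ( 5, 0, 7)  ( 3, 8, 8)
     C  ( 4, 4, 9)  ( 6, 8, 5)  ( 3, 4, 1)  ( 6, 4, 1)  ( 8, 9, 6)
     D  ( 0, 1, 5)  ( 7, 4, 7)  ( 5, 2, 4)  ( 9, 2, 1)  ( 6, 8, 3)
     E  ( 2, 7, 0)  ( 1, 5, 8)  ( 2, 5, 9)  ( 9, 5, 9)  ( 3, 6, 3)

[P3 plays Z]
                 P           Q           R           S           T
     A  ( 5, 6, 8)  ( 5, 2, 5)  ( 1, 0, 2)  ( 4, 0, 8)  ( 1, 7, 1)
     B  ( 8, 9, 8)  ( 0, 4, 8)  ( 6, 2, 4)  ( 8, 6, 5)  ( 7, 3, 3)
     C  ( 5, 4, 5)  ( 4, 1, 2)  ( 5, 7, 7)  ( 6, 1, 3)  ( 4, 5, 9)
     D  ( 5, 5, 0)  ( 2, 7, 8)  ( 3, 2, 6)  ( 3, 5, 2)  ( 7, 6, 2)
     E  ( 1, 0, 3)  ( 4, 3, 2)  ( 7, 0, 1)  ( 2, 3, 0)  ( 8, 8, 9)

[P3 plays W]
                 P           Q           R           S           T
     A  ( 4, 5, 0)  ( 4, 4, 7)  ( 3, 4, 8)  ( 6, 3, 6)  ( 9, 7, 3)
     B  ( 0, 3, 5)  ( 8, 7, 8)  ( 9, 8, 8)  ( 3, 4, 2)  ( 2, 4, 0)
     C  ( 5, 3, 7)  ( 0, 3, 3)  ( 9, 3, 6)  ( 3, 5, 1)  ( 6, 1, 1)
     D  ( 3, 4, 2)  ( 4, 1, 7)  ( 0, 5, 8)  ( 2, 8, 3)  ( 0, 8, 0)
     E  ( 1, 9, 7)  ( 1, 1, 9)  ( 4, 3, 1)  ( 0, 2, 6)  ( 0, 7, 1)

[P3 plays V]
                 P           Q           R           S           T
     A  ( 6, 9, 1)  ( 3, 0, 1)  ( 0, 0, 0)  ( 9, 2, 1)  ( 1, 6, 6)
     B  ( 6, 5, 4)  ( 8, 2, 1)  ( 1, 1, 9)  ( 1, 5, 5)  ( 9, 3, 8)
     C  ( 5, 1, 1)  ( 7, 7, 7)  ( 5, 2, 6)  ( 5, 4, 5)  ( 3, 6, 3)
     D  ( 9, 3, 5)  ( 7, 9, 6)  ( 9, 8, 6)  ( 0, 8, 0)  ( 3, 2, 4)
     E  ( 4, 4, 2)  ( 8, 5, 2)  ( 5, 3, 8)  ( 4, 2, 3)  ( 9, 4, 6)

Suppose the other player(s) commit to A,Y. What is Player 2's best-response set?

BR_2 = {R}

u_2(P vs A,Y) = 5
u_2(Q vs A,Y) = 6
u_2(R vs A,Y) = 9
u_2(S vs A,Y) = 7
u_2(T vs A,Y) = 3
max payoff 9 at {R}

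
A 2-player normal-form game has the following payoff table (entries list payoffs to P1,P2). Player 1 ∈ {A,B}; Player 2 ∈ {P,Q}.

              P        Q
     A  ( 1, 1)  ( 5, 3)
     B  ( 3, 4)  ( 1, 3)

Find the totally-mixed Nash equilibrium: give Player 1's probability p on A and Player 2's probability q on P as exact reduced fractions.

P1 mixes 1/3 on A; P2 mixes 2/3 on P

P1 indiff ⇒ q·1+(1-q)·5 = q·3+(1-q)·1 ⇒ q(-2) = (1-q)(-4) ⇒ q = 2/3
P2 indiff ⇒ p·1+(1-p)·4 = p·3+(1-p)·3 ⇒ p(-2) = (1-p)(-1) ⇒ p = 1/3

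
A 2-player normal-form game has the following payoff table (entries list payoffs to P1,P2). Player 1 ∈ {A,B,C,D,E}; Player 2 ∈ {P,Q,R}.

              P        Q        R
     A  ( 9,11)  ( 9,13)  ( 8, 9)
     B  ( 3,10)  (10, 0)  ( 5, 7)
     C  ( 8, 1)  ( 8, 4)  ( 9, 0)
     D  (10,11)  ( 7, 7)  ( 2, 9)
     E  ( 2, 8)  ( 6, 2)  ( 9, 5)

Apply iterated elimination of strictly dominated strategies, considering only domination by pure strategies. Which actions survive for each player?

IESDS → P1:{A,B,D} P2:{P,Q}

P2 drop R (P beats it: A:11>9 B:10>7 C:1>0 D:11>9 E:8>5)
P1 drop C (A beats it: P:9>8 Q:9>8)
P1 drop E (A beats it: P:9>2 Q:9>6)
P1→{A,B,D} P2→{P,Q}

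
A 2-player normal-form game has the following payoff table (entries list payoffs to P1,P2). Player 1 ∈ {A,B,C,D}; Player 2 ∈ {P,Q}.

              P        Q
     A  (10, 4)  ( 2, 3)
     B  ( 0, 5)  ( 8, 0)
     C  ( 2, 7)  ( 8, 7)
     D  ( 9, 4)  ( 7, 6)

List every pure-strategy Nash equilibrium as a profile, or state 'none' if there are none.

PSNE = {(A,P), (C,Q)}

(A,P): NE
(A,Q): not NE [P1→C gives 8>2; P2→P gives 4>3]
(B,P): not NE [P1→A gives 10>0]
(B,Q): not NE [P2→P gives 5>0]
(C,P): not NE [P1→A gives 10>2]
(C,Q): NE
(D,P): not NE [P1→A gives 10>9; P2→Q gives 6>4]
(D,Q): not NE [P1→C gives 8>7]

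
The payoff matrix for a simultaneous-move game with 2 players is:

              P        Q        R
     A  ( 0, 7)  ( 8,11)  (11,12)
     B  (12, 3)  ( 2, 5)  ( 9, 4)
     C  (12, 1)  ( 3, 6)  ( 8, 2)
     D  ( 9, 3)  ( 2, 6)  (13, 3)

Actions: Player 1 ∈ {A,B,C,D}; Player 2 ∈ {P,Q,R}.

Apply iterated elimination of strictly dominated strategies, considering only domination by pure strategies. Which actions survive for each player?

IESDS → P1:{A,D} P2:{Q,R}

P2 drop P (Q beats it: A:11>7 B:5>3 C:6>1 D:6>3)
P1 drop B (A beats it: Q:8>2 R:11>9)
P1 drop C (A beats it: Q:8>3 R:11>8)
P1→{A,D} P2→{Q,R}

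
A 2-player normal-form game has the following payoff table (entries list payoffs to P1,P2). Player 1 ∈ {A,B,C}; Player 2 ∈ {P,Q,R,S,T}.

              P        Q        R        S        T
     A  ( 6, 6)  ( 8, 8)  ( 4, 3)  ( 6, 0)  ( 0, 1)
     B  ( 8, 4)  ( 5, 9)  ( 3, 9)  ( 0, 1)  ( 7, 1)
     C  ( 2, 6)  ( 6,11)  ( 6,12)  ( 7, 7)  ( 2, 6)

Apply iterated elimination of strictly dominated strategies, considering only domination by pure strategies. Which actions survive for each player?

IESDS → P1:{A,C} P2:{Q,R}

P2 drop P (Q beats it: A:8>6 B:9>4 C:11>6)
P2 drop S (Q beats it: A:8>0 B:9>1 C:11>7)
P2 drop T (Q beats it: A:8>1 B:9>1 C:11>6)
P1 drop B (A beats it: Q:8>5 R:4>3)
P1→{A,C} P2→{Q,R}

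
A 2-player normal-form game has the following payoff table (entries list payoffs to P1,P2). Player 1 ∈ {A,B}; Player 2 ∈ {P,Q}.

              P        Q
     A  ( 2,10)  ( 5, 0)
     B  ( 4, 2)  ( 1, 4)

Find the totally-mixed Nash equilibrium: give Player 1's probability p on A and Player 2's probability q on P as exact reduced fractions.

(p,q) = (1/6, 2/3)

P1 indiff ⇒ q·2+(1-q)·5 = q·4+(1-q)·1 ⇒ q(-2) = (1-q)(-4) ⇒ q = 2/3
P2 indiff ⇒ p·10+(1-p)·2 = p·0+(1-p)·4 ⇒ p(10) = (1-p)(2) ⇒ p = 1/6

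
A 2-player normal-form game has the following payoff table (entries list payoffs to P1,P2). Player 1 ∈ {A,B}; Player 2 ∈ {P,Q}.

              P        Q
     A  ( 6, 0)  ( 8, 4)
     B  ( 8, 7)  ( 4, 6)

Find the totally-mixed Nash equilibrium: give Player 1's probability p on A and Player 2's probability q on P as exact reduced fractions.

P1 indiff ⇒ q·6+(1-q)·8 = q·8+(1-q)·4 ⇒ q(-2) = (1-q)(-4) ⇒ q = 2/3
P2 indiff ⇒ p·0+(1-p)·7 = p·4+(1-p)·6 ⇒ p(-4) = (1-p)(-1) ⇒ p = 1/5

p=1/5, q=2/3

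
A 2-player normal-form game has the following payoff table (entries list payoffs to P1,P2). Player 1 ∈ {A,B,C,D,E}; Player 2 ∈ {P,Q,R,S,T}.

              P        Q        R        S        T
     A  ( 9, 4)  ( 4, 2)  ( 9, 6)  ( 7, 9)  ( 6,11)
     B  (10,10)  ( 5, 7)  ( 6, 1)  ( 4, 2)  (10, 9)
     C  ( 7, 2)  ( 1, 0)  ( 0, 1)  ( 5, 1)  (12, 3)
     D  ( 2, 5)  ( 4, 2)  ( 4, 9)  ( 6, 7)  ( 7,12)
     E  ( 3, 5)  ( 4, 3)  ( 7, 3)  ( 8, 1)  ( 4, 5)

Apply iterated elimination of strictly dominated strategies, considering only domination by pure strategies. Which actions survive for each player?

IESDS → P1:{B,C} P2:{P,T}

P2 drop Q (P beats it: A:4>2 B:10>7 C:2>0 D:5>2 E:5>3)
P2 drop R (T beats it: A:11>6 B:9>1 C:3>1 D:12>9 E:5>3)
P2 drop S (T beats it: A:11>9 B:9>2 C:3>1 D:12>7 E:5>1)
P1 drop A (B beats it: P:10>9 T:10>6)
P1 drop D (B beats it: P:10>2 T:10>7)
P1 drop E (B beats it: P:10>3 T:10>4)
P1→{B,C} P2→{P,T}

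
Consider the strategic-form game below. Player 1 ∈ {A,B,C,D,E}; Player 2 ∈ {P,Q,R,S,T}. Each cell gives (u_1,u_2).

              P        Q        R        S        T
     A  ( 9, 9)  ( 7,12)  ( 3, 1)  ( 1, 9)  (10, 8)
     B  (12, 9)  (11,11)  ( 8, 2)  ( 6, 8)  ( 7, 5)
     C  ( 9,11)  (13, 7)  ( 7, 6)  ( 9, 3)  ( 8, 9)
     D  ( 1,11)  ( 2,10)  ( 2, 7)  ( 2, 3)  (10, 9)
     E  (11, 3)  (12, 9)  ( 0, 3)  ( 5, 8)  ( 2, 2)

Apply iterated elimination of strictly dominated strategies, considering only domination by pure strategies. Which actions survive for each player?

IESDS → P1:{B,C,E} P2:{P,Q}

P2 drop R (Q beats it: A:12>1 B:11>2 C:7>6 D:10>7 E:9>3)
P2 drop S (Q beats it: A:12>9 B:11>8 C:7>3 D:10>3 E:9>8)
P2 drop T (P beats it: A:9>8 B:9>5 C:11>9 D:11>9 E:3>2)
P1 drop A (B beats it: P:12>9 Q:11>7)
P1 drop D (B beats it: P:12>1 Q:11>2)
P1→{B,C,E} P2→{P,Q}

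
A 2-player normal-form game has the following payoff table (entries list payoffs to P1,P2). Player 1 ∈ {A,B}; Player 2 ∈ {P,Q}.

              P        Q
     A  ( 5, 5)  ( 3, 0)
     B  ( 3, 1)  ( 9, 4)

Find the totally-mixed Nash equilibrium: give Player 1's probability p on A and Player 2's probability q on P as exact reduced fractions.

p=3/8, q=3/4

P1 indiff ⇒ q·5+(1-q)·3 = q·3+(1-q)·9 ⇒ q(2) = (1-q)(6) ⇒ q = 3/4
P2 indiff ⇒ p·5+(1-p)·1 = p·0+(1-p)·4 ⇒ p(5) = (1-p)(3) ⇒ p = 3/8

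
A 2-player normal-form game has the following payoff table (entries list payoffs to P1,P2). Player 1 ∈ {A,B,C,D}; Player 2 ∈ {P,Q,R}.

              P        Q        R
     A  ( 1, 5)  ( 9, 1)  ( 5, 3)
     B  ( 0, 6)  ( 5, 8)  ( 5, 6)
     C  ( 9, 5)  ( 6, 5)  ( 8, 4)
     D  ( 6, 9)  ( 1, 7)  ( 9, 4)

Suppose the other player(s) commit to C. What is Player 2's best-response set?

BR_2 = {P,Q}

u_2(P vs C) = 5
u_2(Q vs C) = 5
u_2(R vs C) = 4
max payoff 5 at {P,Q}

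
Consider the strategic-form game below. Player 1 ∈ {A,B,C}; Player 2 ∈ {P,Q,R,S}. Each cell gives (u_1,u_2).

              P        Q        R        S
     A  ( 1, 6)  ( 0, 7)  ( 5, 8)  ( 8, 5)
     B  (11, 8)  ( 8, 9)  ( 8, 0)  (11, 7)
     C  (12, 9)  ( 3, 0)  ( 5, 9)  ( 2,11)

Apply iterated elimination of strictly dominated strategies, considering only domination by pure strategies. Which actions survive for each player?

P1 drop A (B beats it: P:11>1 Q:8>0 R:8>5 S:11>8)
P2 drop R (S beats it: B:7>0 C:11>9)
P1→{B,C} P2→{P,Q,S}

Survivors P1:{B,C} P2:{P,Q,S}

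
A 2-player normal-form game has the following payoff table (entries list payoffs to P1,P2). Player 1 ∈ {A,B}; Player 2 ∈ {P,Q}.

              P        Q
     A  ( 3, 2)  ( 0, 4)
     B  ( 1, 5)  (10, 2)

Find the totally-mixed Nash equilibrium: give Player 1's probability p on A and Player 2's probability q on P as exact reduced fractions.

P1 indiff ⇒ q·3+(1-q)·0 = q·1+(1-q)·10 ⇒ q(2) = (1-q)(10) ⇒ q = 5/6
P2 indiff ⇒ p·2+(1-p)·5 = p·4+(1-p)·2 ⇒ p(-2) = (1-p)(-3) ⇒ p = 3/5

P1 mixes 3/5 on A; P2 mixes 5/6 on P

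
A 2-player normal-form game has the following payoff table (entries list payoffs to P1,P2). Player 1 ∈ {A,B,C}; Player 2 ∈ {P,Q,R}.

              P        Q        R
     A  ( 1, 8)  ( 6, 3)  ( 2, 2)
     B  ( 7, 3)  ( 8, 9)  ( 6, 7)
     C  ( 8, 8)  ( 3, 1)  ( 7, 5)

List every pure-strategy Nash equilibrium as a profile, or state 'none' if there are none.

PSNE = {(B,Q), (C,P)}

(A,P): not NE [P1→C gives 8>1]
(A,Q): not NE [P1→B gives 8>6; P2→P gives 8>3]
(A,R): not NE [P1→C gives 7>2; P2→P gives 8>2]
(B,P): not NE [P1→C gives 8>7; P2→Q gives 9>3]
(B,Q): NE
(B,R): not NE [P1→C gives 7>6; P2→Q gives 9>7]
(C,P): NE
(C,Q): not NE [P1→B gives 8>3; P2→P gives 8>1]
(C,R): not NE [P2→P gives 8>5]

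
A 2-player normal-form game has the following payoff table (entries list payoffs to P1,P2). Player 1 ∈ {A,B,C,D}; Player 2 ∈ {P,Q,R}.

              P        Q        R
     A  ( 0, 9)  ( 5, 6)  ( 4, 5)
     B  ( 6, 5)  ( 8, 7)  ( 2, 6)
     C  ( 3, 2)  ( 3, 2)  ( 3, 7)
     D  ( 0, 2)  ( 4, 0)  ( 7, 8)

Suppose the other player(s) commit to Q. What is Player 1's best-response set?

argmax u_1 = {B}

u_1(A vs Q) = 5
u_1(B vs Q) = 8
u_1(C vs Q) = 3
u_1(D vs Q) = 4
max payoff 8 at {B}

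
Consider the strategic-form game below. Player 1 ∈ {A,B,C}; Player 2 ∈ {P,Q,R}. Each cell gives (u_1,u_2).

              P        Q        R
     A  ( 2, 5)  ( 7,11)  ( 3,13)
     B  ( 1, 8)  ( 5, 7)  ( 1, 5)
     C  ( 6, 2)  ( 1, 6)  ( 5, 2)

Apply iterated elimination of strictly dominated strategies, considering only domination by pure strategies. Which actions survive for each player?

Survivors P1:{A,C} P2:{Q,R}

P1 drop B (A beats it: P:2>1 Q:7>5 R:3>1)
P2 drop P (Q beats it: A:11>5 C:6>2)
P1→{A,C} P2→{Q,R}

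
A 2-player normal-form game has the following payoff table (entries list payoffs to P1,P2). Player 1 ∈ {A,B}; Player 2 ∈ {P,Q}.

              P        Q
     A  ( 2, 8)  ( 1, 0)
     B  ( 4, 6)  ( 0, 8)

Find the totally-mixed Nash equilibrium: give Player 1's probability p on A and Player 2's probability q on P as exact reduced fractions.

P1 mixes 1/5 on A; P2 mixes 1/3 on P

P1 indiff ⇒ q·2+(1-q)·1 = q·4+(1-q)·0 ⇒ q(-2) = (1-q)(-1) ⇒ q = 1/3
P2 indiff ⇒ p·8+(1-p)·6 = p·0+(1-p)·8 ⇒ p(8) = (1-p)(2) ⇒ p = 1/5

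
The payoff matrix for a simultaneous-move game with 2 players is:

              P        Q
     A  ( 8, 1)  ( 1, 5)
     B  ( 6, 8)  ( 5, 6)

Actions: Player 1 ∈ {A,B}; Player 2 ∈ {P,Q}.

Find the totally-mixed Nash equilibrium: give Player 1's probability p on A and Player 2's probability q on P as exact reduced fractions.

p=1/3, q=2/3

P1 indiff ⇒ q·8+(1-q)·1 = q·6+(1-q)·5 ⇒ q(2) = (1-q)(4) ⇒ q = 2/3
P2 indiff ⇒ p·1+(1-p)·8 = p·5+(1-p)·6 ⇒ p(-4) = (1-p)(-2) ⇒ p = 1/3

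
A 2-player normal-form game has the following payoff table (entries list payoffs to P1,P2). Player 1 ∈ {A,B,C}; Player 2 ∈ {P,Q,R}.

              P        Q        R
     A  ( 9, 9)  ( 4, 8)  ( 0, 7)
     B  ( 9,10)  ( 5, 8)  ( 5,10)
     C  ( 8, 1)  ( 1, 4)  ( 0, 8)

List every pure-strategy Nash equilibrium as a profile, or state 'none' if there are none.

NE set: (A,P), (B,P), (B,R)

(A,P): NE
(A,Q): not NE [P1→B gives 5>4; P2→P gives 9>8]
(A,R): not NE [P1→B gives 5>0; P2→P gives 9>7]
(B,P): NE
(B,Q): not NE [P2→R gives 10>8]
(B,R): NE
(C,P): not NE [P1→B gives 9>8; P2→R gives 8>1]
(C,Q): not NE [P1→B gives 5>1; P2→R gives 8>4]
(C,R): not NE [P1→B gives 5>0]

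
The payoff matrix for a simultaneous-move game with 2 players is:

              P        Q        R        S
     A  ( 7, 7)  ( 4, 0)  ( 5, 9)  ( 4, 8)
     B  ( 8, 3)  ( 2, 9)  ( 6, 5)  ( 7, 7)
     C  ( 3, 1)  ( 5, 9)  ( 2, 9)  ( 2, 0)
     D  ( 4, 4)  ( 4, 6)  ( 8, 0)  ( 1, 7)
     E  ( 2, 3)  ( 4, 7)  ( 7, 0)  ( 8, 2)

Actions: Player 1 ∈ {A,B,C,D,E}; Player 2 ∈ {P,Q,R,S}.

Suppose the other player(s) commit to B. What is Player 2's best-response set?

u_2(P vs B) = 3
u_2(Q vs B) = 9
u_2(R vs B) = 5
u_2(S vs B) = 7
max payoff 9 at {Q}

argmax u_2 = {Q}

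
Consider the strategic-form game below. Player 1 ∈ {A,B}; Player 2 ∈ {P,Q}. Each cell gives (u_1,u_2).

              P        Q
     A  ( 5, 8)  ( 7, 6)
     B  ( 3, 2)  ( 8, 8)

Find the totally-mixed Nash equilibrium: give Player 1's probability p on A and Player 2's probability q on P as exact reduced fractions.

P1 indiff ⇒ q·5+(1-q)·7 = q·3+(1-q)·8 ⇒ q(2) = (1-q)(1) ⇒ q = 1/3
P2 indiff ⇒ p·8+(1-p)·2 = p·6+(1-p)·8 ⇒ p(2) = (1-p)(6) ⇒ p = 3/4

p=3/4, q=1/3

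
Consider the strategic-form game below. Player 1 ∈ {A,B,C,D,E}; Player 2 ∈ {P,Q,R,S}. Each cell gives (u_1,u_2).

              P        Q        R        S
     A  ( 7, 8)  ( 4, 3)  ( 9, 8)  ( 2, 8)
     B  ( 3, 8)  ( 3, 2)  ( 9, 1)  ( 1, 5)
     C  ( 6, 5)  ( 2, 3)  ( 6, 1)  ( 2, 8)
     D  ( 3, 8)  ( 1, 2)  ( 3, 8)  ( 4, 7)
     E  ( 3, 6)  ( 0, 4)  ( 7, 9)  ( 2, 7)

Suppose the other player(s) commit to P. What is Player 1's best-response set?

argmax u_1 = {A}

u_1(A vs P) = 7
u_1(B vs P) = 3
u_1(C vs P) = 6
u_1(D vs P) = 3
u_1(E vs P) = 3
max payoff 7 at {A}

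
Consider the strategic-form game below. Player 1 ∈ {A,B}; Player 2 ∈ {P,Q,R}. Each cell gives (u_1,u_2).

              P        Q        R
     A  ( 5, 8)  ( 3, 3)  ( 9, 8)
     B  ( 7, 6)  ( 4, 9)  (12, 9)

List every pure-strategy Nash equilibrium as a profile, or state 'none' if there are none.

NE set: (B,Q), (B,R)

(A,P): not NE [P1→B gives 7>5]
(A,Q): not NE [P1→B gives 4>3; P2→R gives 8>3]
(A,R): not NE [P1→B gives 12>9]
(B,P): not NE [P2→R gives 9>6]
(B,Q): NE
(B,R): NE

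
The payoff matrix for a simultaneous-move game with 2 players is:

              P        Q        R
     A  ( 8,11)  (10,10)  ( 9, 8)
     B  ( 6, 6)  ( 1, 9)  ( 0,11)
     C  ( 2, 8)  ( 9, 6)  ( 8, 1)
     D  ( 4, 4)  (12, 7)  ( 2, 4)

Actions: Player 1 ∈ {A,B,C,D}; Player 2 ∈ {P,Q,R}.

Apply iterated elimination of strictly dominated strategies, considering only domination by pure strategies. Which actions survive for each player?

Remaining: P1:{A,D} P2:{P,Q}

P1 drop B (A beats it: P:8>6 Q:10>1 R:9>0)
P1 drop C (A beats it: P:8>2 Q:10>9 R:9>8)
P2 drop R (Q beats it: A:10>8 D:7>4)
P1→{A,D} P2→{P,Q}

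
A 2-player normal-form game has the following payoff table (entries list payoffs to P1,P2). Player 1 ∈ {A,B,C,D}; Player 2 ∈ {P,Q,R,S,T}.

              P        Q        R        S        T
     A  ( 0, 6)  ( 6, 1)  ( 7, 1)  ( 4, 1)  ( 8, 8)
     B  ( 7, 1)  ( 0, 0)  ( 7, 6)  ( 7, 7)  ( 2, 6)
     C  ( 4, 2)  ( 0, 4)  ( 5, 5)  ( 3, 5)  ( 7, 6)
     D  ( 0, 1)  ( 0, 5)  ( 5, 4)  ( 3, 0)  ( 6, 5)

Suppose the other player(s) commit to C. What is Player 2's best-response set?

P2 best: {T}

u_2(P vs C) = 2
u_2(Q vs C) = 4
u_2(R vs C) = 5
u_2(S vs C) = 5
u_2(T vs C) = 6
max payoff 6 at {T}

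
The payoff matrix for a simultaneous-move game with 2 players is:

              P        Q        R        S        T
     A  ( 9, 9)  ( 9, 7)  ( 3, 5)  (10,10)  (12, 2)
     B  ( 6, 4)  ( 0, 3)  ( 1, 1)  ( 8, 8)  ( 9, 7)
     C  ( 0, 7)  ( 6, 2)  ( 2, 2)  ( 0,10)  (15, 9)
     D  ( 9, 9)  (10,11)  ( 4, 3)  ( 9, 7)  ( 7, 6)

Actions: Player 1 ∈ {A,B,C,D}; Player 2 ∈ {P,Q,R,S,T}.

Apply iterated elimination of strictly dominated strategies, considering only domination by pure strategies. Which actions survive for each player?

P1 drop B (A beats it: P:9>6 Q:9>0 R:3>1 S:10>8 T:12>9)
P2 drop R (P beats it: A:9>5 C:7>2 D:9>3)
P2 drop T (S beats it: A:10>2 C:10>9 D:7>6)
P1 drop C (A beats it: P:9>0 Q:9>6 S:10>0)
P1→{A,D} P2→{P,Q,S}

Remaining: P1:{A,D} P2:{P,Q,S}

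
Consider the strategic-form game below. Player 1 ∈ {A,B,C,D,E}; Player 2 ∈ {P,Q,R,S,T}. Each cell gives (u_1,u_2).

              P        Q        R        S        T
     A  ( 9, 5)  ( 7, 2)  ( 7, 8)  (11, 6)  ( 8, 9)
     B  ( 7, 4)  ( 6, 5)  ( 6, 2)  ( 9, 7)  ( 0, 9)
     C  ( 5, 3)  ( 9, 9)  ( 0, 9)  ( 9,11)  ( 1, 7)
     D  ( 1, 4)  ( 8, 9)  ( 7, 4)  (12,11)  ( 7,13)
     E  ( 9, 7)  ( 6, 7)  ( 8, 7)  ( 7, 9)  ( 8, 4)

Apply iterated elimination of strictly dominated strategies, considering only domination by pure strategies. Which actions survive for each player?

IESDS → P1:{A,D,E} P2:{R,S,T}

P1 drop B (A beats it: P:9>7 Q:7>6 R:7>6 S:11>9 T:8>0)
P2 drop P (S beats it: A:6>5 C:11>3 D:11>4 E:9>7)
P2 drop Q (S beats it: A:6>2 C:11>9 D:11>9 E:9>7)
P1 drop C (A beats it: R:7>0 S:11>9 T:8>1)
P1→{A,D,E} P2→{R,S,T}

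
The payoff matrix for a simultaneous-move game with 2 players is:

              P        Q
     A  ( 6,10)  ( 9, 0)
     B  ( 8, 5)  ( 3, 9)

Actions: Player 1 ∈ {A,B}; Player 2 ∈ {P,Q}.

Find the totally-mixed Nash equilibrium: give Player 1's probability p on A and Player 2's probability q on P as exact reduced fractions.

P1 mixes 2/7 on A; P2 mixes 3/4 on P

P1 indiff ⇒ q·6+(1-q)·9 = q·8+(1-q)·3 ⇒ q(-2) = (1-q)(-6) ⇒ q = 3/4
P2 indiff ⇒ p·10+(1-p)·5 = p·0+(1-p)·9 ⇒ p(10) = (1-p)(4) ⇒ p = 2/7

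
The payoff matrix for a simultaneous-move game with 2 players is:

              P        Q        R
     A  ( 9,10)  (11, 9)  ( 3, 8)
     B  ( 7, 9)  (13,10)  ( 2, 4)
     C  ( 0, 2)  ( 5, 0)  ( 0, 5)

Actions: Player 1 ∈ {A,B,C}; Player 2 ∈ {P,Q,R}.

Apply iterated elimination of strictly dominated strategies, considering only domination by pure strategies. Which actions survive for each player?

P1 drop C (A beats it: P:9>0 Q:11>5 R:3>0)
P2 drop R (P beats it: A:10>8 B:9>4)
P1→{A,B} P2→{P,Q}

Survivors P1:{A,B} P2:{P,Q}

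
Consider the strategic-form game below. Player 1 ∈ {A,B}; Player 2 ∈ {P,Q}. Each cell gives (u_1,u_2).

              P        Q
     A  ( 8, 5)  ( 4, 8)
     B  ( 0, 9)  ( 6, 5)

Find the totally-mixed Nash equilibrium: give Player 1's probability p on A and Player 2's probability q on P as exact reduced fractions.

P1 mixes 4/7 on A; P2 mixes 1/5 on P

P1 indiff ⇒ q·8+(1-q)·4 = q·0+(1-q)·6 ⇒ q(8) = (1-q)(2) ⇒ q = 1/5
P2 indiff ⇒ p·5+(1-p)·9 = p·8+(1-p)·5 ⇒ p(-3) = (1-p)(-4) ⇒ p = 4/7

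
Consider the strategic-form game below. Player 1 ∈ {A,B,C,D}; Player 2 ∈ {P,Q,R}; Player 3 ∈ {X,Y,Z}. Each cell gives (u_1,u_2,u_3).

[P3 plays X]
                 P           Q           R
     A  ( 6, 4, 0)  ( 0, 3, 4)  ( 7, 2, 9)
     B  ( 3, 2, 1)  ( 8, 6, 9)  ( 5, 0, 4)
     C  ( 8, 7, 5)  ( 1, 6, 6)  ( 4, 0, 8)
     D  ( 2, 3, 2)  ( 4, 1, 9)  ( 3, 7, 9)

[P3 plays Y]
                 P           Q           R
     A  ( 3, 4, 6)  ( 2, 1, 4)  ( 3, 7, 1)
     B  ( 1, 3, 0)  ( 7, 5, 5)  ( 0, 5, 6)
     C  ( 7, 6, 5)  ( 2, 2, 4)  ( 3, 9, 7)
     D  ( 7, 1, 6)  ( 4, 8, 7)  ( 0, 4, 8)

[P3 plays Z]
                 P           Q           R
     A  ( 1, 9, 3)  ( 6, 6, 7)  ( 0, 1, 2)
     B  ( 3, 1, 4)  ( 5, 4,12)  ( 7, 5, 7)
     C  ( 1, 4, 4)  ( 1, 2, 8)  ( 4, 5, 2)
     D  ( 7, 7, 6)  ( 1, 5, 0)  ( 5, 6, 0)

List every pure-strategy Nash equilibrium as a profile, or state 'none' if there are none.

(A,P,X): not NE [P1→C gives 8>6; P3→Y gives 6>0]
(A,P,Y): not NE [P1→D gives 7>3; P2→R gives 7>4]
(A,P,Z): not NE [P1→D gives 7>1; P3→Y gives 6>3]
(A,Q,X): not NE [P1→B gives 8>0; P2→P gives 4>3; P3→Z gives 7>4]
(A,Q,Y): not NE [P1→B gives 7>2; P2→R gives 7>1; P3→Z gives 7>4]
(A,Q,Z): not NE [P2→P gives 9>6]
(A,R,X): not NE [P2→P gives 4>2]
(A,R,Y): not NE [P3→X gives 9>1]
(A,R,Z): not NE [P1→B gives 7>0; P2→P gives 9>1; P3→X gives 9>2]
(B,P,X): not NE [P1→C gives 8>3; P2→Q gives 6>2; P3→Z gives 4>1]
(B,P,Y): not NE [P1→D gives 7>1; P2→R gives 5>3; P3→Z gives 4>0]
(B,P,Z): not NE [P1→D gives 7>3; P2→R gives 5>1]
(B,Q,X): not NE [P3→Z gives 12>9]
(B,Q,Y): not NE [P3→Z gives 12>5]
(B,Q,Z): not NE [P1→A gives 6>5; P2→R gives 5>4]
(B,R,X): not NE [P1→A gives 7>5; P2→Q gives 6>0; P3→Z gives 7>4]
(B,R,Y): not NE [P1→C gives 3>0; P3→Z gives 7>6]
(B,R,Z): NE
(C,P,X): NE
(C,P,Y): not NE [P2→R gives 9>6]
(C,P,Z): not NE [P1→D gives 7>1; P2→R gives 5>4; P3→Y gives 5>4]
(C,Q,X): not NE [P1→B gives 8>1; P2→P gives 7>6; P3→Z gives 8>6]
(C,Q,Y): not NE [P1→B gives 7>2; P2→R gives 9>2; P3→Z gives 8>4]
(C,Q,Z): not NE [P1→A gives 6>1; P2→R gives 5>2]
(C,R,X): not NE [P1→A gives 7>4; P2→P gives 7>0]
(C,R,Y): not NE [P3→X gives 8>7]
(C,R,Z): not NE [P1→B gives 7>4; P3→X gives 8>2]
(D,P,X): not NE [P1→C gives 8>2; P2→R gives 7>3; P3→Z gives 6>2]
(D,P,Y): not NE [P2→Q gives 8>1]
(D,P,Z): NE
(D,Q,X): not NE [P1→B gives 8>4; P2→R gives 7>1]
(D,Q,Y): not NE [P1→B gives 7>4; P3→X gives 9>7]
(D,Q,Z): not NE [P1→A gives 6>1; P2→P gives 7>5; P3→X gives 9>0]
(D,R,X): not NE [P1→A gives 7>3]
(D,R,Y): not NE [P1→C gives 3>0; P2→Q gives 8>4; P3→X gives 9>8]
(D,R,Z): not NE [P1→B gives 7>5; P2→P gives 7>6; P3→X gives 9>0]

NE set: (B,R,Z), (C,P,X), (D,P,Z)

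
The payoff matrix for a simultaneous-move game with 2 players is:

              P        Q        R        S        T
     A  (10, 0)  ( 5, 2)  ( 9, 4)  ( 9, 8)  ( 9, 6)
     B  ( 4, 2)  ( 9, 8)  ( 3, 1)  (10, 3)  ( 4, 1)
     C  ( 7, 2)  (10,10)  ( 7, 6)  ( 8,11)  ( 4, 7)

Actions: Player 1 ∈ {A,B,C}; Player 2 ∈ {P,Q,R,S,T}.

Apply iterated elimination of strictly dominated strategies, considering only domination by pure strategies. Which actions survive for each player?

IESDS → P1:{B,C} P2:{Q,S}

P2 drop P (Q beats it: A:2>0 B:8>2 C:10>2)
P2 drop R (S beats it: A:8>4 B:3>1 C:11>6)
P2 drop T (S beats it: A:8>6 B:3>1 C:11>7)
P1 drop A (B beats it: Q:9>5 S:10>9)
P1→{B,C} P2→{Q,S}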